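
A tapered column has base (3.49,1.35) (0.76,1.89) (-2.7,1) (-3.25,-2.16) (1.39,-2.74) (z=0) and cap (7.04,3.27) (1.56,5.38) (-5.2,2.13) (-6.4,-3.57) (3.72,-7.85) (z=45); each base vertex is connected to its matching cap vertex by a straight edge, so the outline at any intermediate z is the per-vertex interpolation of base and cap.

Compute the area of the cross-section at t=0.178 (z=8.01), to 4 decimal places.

Area at t=0.178: 33.1604

Cross-section at t=0.178: each vertex is (1-t)·p0[i] + t·p1[i].
  v1: (1-0.178)·(3.49,1.35) + 0.178·(7.04,3.27) = (4.1219,1.6918)
  v2: (1-0.178)·(0.76,1.89) + 0.178·(1.56,5.38) = (0.9024,2.5112)
  v3: (1-0.178)·(-2.7,1) + 0.178·(-5.2,2.13) = (-3.1450,1.2011)
  v4: (1-0.178)·(-3.25,-2.16) + 0.178·(-6.4,-3.57) = (-3.8107,-2.4110)
  v5: (1-0.178)·(1.39,-2.74) + 0.178·(3.72,-7.85) = (1.8047,-3.6496)
Shoelace sum Σ(x_i·y_{i+1} − x_{i+1}·y_i):
  i=1: 4.1219·2.5112 − 0.9024·1.6918 = +8.8244 (running +8.8244)
  i=2: 0.9024·1.2011 − -3.1450·2.5112 = +8.9817 (running +17.8060)
  i=3: -3.1450·-2.4110 − -3.8107·1.2011 = +12.1597 (running +29.9658)
  i=4: -3.8107·-3.6496 − 1.8047·-2.4110 = +18.2586 (running +48.2244)
  i=5: 1.8047·1.6918 − 4.1219·-3.6496 = +18.0964 (running +66.3208)
Area = |Σ|/2 = |66.3208|/2 = 33.1604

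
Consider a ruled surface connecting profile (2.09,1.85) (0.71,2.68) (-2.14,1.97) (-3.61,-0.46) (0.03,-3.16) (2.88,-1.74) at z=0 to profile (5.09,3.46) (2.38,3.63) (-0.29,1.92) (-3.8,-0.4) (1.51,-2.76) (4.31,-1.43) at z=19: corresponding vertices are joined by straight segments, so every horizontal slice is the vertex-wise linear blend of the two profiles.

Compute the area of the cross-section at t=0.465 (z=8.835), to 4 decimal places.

Area at t=0.465: 28.5687

Cross-section at t=0.465: each vertex is (1-t)·p0[i] + t·p1[i].
  v1: (1-0.465)·(2.09,1.85) + 0.465·(5.09,3.46) = (3.4850,2.5987)
  v2: (1-0.465)·(0.71,2.68) + 0.465·(2.38,3.63) = (1.4865,3.1218)
  v3: (1-0.465)·(-2.14,1.97) + 0.465·(-0.29,1.92) = (-1.2797,1.9467)
  v4: (1-0.465)·(-3.61,-0.46) + 0.465·(-3.8,-0.4) = (-3.6983,-0.4321)
  v5: (1-0.465)·(0.03,-3.16) + 0.465·(1.51,-2.76) = (0.7182,-2.9740)
  v6: (1-0.465)·(2.88,-1.74) + 0.465·(4.31,-1.43) = (3.5450,-1.5958)
Shoelace sum Σ(x_i·y_{i+1} − x_{i+1}·y_i):
  i=1: 3.4850·3.1218 − 1.4865·2.5987 = +7.0163 (running +7.0163)
  i=2: 1.4865·1.9467 − -1.2797·3.1218 = +6.8890 (running +13.9053)
  i=3: -1.2797·-0.4321 − -3.6983·1.9467 = +7.7527 (running +21.6580)
  i=4: -3.6983·-2.9740 − 0.7182·-0.4321 = +11.3092 (running +32.9672)
  i=5: 0.7182·-1.5958 − 3.5450·-2.9740 = +9.3965 (running +42.3638)
  i=6: 3.5450·2.5987 − 3.4850·-1.5958 = +14.7736 (running +57.1374)
Area = |Σ|/2 = |57.1374|/2 = 28.5687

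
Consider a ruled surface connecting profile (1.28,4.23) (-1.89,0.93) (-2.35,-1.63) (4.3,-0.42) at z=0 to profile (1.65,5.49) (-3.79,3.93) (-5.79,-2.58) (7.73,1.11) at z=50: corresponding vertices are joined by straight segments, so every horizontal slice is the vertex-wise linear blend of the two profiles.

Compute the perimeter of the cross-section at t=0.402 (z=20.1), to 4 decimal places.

Perimeter at t=0.402: 25.0134

Cross-section at t=0.402: each vertex is (1-t)·p0[i] + t·p1[i].
  v1: (1-0.402)·(1.28,4.23) + 0.402·(1.65,5.49) = (1.4287,4.7365)
  v2: (1-0.402)·(-1.89,0.93) + 0.402·(-3.79,3.93) = (-2.6538,2.1360)
  v3: (1-0.402)·(-2.35,-1.63) + 0.402·(-5.79,-2.58) = (-3.7329,-2.0119)
  v4: (1-0.402)·(4.3,-0.42) + 0.402·(7.73,1.11) = (5.6789,0.1951)
Perimeter = Σ |v_{i+1} − v_i|:
  edge 1→2: √(-4.0825² + -2.6005²) = 4.8404 (running 4.8404)
  edge 2→3: √(-1.0791² + -4.1479²) = 4.2860 (running 9.1264)
  edge 3→4: √(9.4117² + 2.2070²) = 9.6670 (running 18.7934)
  edge 4→1: √(-4.2501² + 4.5415²) = 6.2200 (running 25.0134)
Perimeter = 25.0134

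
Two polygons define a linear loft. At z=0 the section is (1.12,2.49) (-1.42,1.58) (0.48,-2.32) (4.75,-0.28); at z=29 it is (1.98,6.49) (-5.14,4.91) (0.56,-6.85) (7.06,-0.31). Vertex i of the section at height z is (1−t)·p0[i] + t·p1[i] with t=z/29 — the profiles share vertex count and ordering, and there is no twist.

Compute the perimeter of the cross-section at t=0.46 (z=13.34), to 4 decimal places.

Cross-section at t=0.46: each vertex is (1-t)·p0[i] + t·p1[i].
  v1: (1-0.46)·(1.12,2.49) + 0.46·(1.98,6.49) = (1.5156,4.3300)
  v2: (1-0.46)·(-1.42,1.58) + 0.46·(-5.14,4.91) = (-3.1312,3.1118)
  v3: (1-0.46)·(0.48,-2.32) + 0.46·(0.56,-6.85) = (0.5168,-4.4038)
  v4: (1-0.46)·(4.75,-0.28) + 0.46·(7.06,-0.31) = (5.8126,-0.2938)
Perimeter = Σ |v_{i+1} − v_i|:
  edge 1→2: √(-4.6468² + -1.2182²) = 4.8038 (running 4.8038)
  edge 2→3: √(3.6480² + -7.5156²) = 8.3542 (running 13.1580)
  edge 3→4: √(5.2958² + 4.1100²) = 6.7036 (running 19.8615)
  edge 4→1: √(-4.2970² + 4.6238²) = 6.3122 (running 26.1737)
Perimeter = 26.1737

Perimeter at t=0.46: 26.1737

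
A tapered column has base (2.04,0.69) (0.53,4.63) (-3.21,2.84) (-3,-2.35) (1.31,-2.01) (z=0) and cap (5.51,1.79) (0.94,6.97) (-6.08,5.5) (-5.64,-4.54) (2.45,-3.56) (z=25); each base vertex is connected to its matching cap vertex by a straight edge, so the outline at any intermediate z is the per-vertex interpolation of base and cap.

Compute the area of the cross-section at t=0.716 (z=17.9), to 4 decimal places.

Cross-section at t=0.716: each vertex is (1-t)·p0[i] + t·p1[i].
  v1: (1-0.716)·(2.04,0.69) + 0.716·(5.51,1.79) = (4.5245,1.4776)
  v2: (1-0.716)·(0.53,4.63) + 0.716·(0.94,6.97) = (0.8236,6.3054)
  v3: (1-0.716)·(-3.21,2.84) + 0.716·(-6.08,5.5) = (-5.2649,4.7446)
  v4: (1-0.716)·(-3,-2.35) + 0.716·(-5.64,-4.54) = (-4.8902,-3.9180)
  v5: (1-0.716)·(1.31,-2.01) + 0.716·(2.45,-3.56) = (2.1262,-3.1198)
Shoelace sum Σ(x_i·y_{i+1} − x_{i+1}·y_i):
  i=1: 4.5245·6.3054 − 0.8236·1.4776 = +27.3122 (running +27.3122)
  i=2: 0.8236·4.7446 − -5.2649·6.3054 = +37.1051 (running +64.4173)
  i=3: -5.2649·-3.9180 − -4.8902·4.7446 = +43.8302 (running +108.2475)
  i=4: -4.8902·-3.1198 − 2.1262·-3.9180 = +23.5873 (running +131.8347)
  i=5: 2.1262·1.4776 − 4.5245·-3.1198 = +17.2573 (running +149.0921)
Area = |Σ|/2 = |149.0921|/2 = 74.5460

Area at t=0.716: 74.5460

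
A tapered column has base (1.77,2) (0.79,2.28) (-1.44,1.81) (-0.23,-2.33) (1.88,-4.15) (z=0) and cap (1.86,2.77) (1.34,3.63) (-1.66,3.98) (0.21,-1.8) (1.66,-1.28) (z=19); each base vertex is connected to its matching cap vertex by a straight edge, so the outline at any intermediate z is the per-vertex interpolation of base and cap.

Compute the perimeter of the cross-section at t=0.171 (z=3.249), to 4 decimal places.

Perimeter at t=0.171: 16.2182

Cross-section at t=0.171: each vertex is (1-t)·p0[i] + t·p1[i].
  v1: (1-0.171)·(1.77,2) + 0.171·(1.86,2.77) = (1.7854,2.1317)
  v2: (1-0.171)·(0.79,2.28) + 0.171·(1.34,3.63) = (0.8841,2.5108)
  v3: (1-0.171)·(-1.44,1.81) + 0.171·(-1.66,3.98) = (-1.4776,2.1811)
  v4: (1-0.171)·(-0.23,-2.33) + 0.171·(0.21,-1.8) = (-0.1548,-2.2394)
  v5: (1-0.171)·(1.88,-4.15) + 0.171·(1.66,-1.28) = (1.8424,-3.6592)
Perimeter = Σ |v_{i+1} − v_i|:
  edge 1→2: √(-0.9013² + 0.3792²) = 0.9779 (running 0.9779)
  edge 2→3: √(-2.3617² + -0.3298²) = 2.3846 (running 3.3624)
  edge 3→4: √(1.3229² + -4.4204²) = 4.6141 (running 7.9766)
  edge 4→5: √(1.9971² + -1.4199²) = 2.4504 (running 10.4270)
  edge 5→1: √(-0.0570² + 5.7909²) = 5.7912 (running 16.2182)
Perimeter = 16.2182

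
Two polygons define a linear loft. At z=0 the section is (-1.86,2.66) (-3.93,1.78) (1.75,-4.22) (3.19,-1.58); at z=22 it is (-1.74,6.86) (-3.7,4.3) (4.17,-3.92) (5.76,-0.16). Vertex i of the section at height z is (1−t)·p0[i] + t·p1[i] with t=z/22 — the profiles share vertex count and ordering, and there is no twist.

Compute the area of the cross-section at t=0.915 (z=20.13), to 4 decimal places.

Cross-section at t=0.915: each vertex is (1-t)·p0[i] + t·p1[i].
  v1: (1-0.915)·(-1.86,2.66) + 0.915·(-1.74,6.86) = (-1.7502,6.5030)
  v2: (1-0.915)·(-3.93,1.78) + 0.915·(-3.7,4.3) = (-3.7196,4.0858)
  v3: (1-0.915)·(1.75,-4.22) + 0.915·(4.17,-3.92) = (3.9643,-3.9455)
  v4: (1-0.915)·(3.19,-1.58) + 0.915·(5.76,-0.16) = (5.5415,-0.2807)
Shoelace sum Σ(x_i·y_{i+1} − x_{i+1}·y_i):
  i=1: -1.7502·4.0858 − -3.7196·6.5030 = +17.0373 (running +17.0373)
  i=2: -3.7196·-3.9455 − 3.9643·4.0858 = -1.5219 (running +15.5154)
  i=3: 3.9643·-0.2807 − 5.5415·-3.9455 = +20.7514 (running +36.2668)
  i=4: 5.5415·6.5030 − -1.7502·-0.2807 = +35.5454 (running +71.8122)
Area = |Σ|/2 = |71.8122|/2 = 35.9061

Area at t=0.915: 35.9061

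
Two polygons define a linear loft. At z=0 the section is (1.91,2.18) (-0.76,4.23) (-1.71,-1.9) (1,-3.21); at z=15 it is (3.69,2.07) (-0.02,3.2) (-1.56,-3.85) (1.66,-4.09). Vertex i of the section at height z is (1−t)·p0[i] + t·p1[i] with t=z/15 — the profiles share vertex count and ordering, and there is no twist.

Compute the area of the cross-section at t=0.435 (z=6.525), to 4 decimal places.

Cross-section at t=0.435: each vertex is (1-t)·p0[i] + t·p1[i].
  v1: (1-0.435)·(1.91,2.18) + 0.435·(3.69,2.07) = (2.6843,2.1322)
  v2: (1-0.435)·(-0.76,4.23) + 0.435·(-0.02,3.2) = (-0.4381,3.7820)
  v3: (1-0.435)·(-1.71,-1.9) + 0.435·(-1.56,-3.85) = (-1.6447,-2.7482)
  v4: (1-0.435)·(1,-3.21) + 0.435·(1.66,-4.09) = (1.2871,-3.5928)
Shoelace sum Σ(x_i·y_{i+1} − x_{i+1}·y_i):
  i=1: 2.6843·3.7820 − -0.4381·2.1322 = +11.0860 (running +11.0860)
  i=2: -0.4381·-2.7482 − -1.6447·3.7820 = +7.4244 (running +18.5104)
  i=3: -1.6447·-3.5928 − 1.2871·-2.7482 = +9.4465 (running +27.9569)
  i=4: 1.2871·2.1322 − 2.6843·-3.5928 = +12.3884 (running +40.3453)
Area = |Σ|/2 = |40.3453|/2 = 20.1727

Area at t=0.435: 20.1727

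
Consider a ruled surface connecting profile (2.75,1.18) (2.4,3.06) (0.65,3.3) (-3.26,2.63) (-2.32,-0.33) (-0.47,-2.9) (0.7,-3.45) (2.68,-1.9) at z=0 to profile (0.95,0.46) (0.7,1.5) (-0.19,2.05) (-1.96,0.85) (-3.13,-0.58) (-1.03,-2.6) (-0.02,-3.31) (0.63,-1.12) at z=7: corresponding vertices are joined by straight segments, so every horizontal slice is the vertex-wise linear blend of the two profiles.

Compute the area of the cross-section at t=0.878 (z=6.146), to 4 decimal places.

Cross-section at t=0.878: each vertex is (1-t)·p0[i] + t·p1[i].
  v1: (1-0.878)·(2.75,1.18) + 0.878·(0.95,0.46) = (1.1696,0.5478)
  v2: (1-0.878)·(2.4,3.06) + 0.878·(0.7,1.5) = (0.9074,1.6903)
  v3: (1-0.878)·(0.65,3.3) + 0.878·(-0.19,2.05) = (-0.0875,2.2025)
  v4: (1-0.878)·(-3.26,2.63) + 0.878·(-1.96,0.85) = (-2.1186,1.0672)
  v5: (1-0.878)·(-2.32,-0.33) + 0.878·(-3.13,-0.58) = (-3.0312,-0.5495)
  v6: (1-0.878)·(-0.47,-2.9) + 0.878·(-1.03,-2.6) = (-0.9617,-2.6366)
  v7: (1-0.878)·(0.7,-3.45) + 0.878·(-0.02,-3.31) = (0.0678,-3.3271)
  v8: (1-0.878)·(2.68,-1.9) + 0.878·(0.63,-1.12) = (0.8801,-1.2152)
Shoelace sum Σ(x_i·y_{i+1} − x_{i+1}·y_i):
  i=1: 1.1696·1.6903 − 0.9074·0.5478 = +1.4799 (running +1.4799)
  i=2: 0.9074·2.2025 − -0.0875·1.6903 = +2.1465 (running +3.6264)
  i=3: -0.0875·1.0672 − -2.1186·2.2025 = +4.5728 (running +8.1992)
  i=4: -2.1186·-0.5495 − -3.0312·1.0672 = +4.3989 (running +12.5981)
  i=5: -3.0312·-2.6366 − -0.9617·-0.5495 = +7.4636 (running +20.0617)
  i=6: -0.9617·-3.3271 − 0.0678·-2.6366 = +3.3785 (running +23.4401)
  i=7: 0.0678·-1.2152 − 0.8801·-3.3271 = +2.8457 (running +26.2859)
  i=8: 0.8801·0.5478 − 1.1696·-1.2152 = +1.9034 (running +28.1893)
Area = |Σ|/2 = |28.1893|/2 = 14.0946

Area at t=0.878: 14.0946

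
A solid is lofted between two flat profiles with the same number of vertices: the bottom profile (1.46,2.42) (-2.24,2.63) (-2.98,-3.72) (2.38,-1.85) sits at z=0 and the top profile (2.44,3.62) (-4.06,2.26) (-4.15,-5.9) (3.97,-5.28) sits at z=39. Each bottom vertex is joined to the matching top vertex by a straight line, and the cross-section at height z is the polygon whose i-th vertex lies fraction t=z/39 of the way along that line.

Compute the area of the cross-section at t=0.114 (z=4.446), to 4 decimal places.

Area at t=0.114: 27.6536

Cross-section at t=0.114: each vertex is (1-t)·p0[i] + t·p1[i].
  v1: (1-0.114)·(1.46,2.42) + 0.114·(2.44,3.62) = (1.5717,2.5568)
  v2: (1-0.114)·(-2.24,2.63) + 0.114·(-4.06,2.26) = (-2.4475,2.5878)
  v3: (1-0.114)·(-2.98,-3.72) + 0.114·(-4.15,-5.9) = (-3.1134,-3.9685)
  v4: (1-0.114)·(2.38,-1.85) + 0.114·(3.97,-5.28) = (2.5613,-2.2410)
Shoelace sum Σ(x_i·y_{i+1} − x_{i+1}·y_i):
  i=1: 1.5717·2.5878 − -2.4475·2.5568 = +10.3250 (running +10.3250)
  i=2: -2.4475·-3.9685 − -3.1134·2.5878 = +17.7697 (running +28.0948)
  i=3: -3.1134·-2.2410 − 2.5613·-3.9685 = +17.1416 (running +45.2363)
  i=4: 2.5613·2.5568 − 1.5717·-2.2410 = +10.0709 (running +55.3072)
Area = |Σ|/2 = |55.3072|/2 = 27.6536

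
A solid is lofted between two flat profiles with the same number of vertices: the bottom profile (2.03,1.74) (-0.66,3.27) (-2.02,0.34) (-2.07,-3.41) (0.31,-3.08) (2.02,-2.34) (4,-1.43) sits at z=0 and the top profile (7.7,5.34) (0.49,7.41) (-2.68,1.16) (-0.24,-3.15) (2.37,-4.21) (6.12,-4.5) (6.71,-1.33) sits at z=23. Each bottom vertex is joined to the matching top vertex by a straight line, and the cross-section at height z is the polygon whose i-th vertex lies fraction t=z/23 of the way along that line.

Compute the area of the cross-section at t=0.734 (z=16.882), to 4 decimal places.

Area at t=0.734: 67.7629

Cross-section at t=0.734: each vertex is (1-t)·p0[i] + t·p1[i].
  v1: (1-0.734)·(2.03,1.74) + 0.734·(7.7,5.34) = (6.1918,4.3824)
  v2: (1-0.734)·(-0.66,3.27) + 0.734·(0.49,7.41) = (0.1841,6.3088)
  v3: (1-0.734)·(-2.02,0.34) + 0.734·(-2.68,1.16) = (-2.5044,0.9419)
  v4: (1-0.734)·(-2.07,-3.41) + 0.734·(-0.24,-3.15) = (-0.7268,-3.2192)
  v5: (1-0.734)·(0.31,-3.08) + 0.734·(2.37,-4.21) = (1.8220,-3.9094)
  v6: (1-0.734)·(2.02,-2.34) + 0.734·(6.12,-4.5) = (5.0294,-3.9254)
  v7: (1-0.734)·(4,-1.43) + 0.734·(6.71,-1.33) = (5.9891,-1.3566)
Shoelace sum Σ(x_i·y_{i+1} − x_{i+1}·y_i):
  i=1: 6.1918·6.3088 − 0.1841·4.3824 = +38.2557 (running +38.2557)
  i=2: 0.1841·0.9419 − -2.5044·6.3088 = +15.9733 (running +54.2290)
  i=3: -2.5044·-3.2192 − -0.7268·0.9419 = +8.7467 (running +62.9757)
  i=4: -0.7268·-3.9094 − 1.8220·-3.2192 = +8.7067 (running +71.6824)
  i=5: 1.8220·-3.9254 − 5.0294·-3.9094 = +12.5097 (running +84.1922)
  i=6: 5.0294·-1.3566 − 5.9891·-3.9254 = +16.6871 (running +100.8793)
  i=7: 5.9891·4.3824 − 6.1918·-1.3566 = +34.6466 (running +135.5259)
Area = |Σ|/2 = |135.5259|/2 = 67.7629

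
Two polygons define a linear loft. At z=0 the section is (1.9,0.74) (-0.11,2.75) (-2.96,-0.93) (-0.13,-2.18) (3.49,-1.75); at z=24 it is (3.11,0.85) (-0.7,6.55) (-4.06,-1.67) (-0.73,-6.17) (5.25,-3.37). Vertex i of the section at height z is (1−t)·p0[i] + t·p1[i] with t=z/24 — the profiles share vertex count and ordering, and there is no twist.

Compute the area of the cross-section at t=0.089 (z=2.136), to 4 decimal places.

Cross-section at t=0.089: each vertex is (1-t)·p0[i] + t·p1[i].
  v1: (1-0.089)·(1.9,0.74) + 0.089·(3.11,0.85) = (2.0077,0.7498)
  v2: (1-0.089)·(-0.11,2.75) + 0.089·(-0.7,6.55) = (-0.1625,3.0882)
  v3: (1-0.089)·(-2.96,-0.93) + 0.089·(-4.06,-1.67) = (-3.0579,-0.9959)
  v4: (1-0.089)·(-0.13,-2.18) + 0.089·(-0.73,-6.17) = (-0.1834,-2.5351)
  v5: (1-0.089)·(3.49,-1.75) + 0.089·(5.25,-3.37) = (3.6466,-1.8942)
Shoelace sum Σ(x_i·y_{i+1} − x_{i+1}·y_i):
  i=1: 2.0077·3.0882 − -0.1625·0.7498 = +6.3220 (running +6.3220)
  i=2: -0.1625·-0.9959 − -3.0579·3.0882 = +9.6052 (running +15.9272)
  i=3: -3.0579·-2.5351 − -0.1834·-0.9959 = +7.5695 (running +23.4967)
  i=4: -0.1834·-1.8942 − 3.6466·-2.5351 = +9.5920 (running +33.0887)
  i=5: 3.6466·0.7498 − 2.0077·-1.8942 = +6.5371 (running +39.6259)
Area = |Σ|/2 = |39.6259|/2 = 19.8129

Area at t=0.089: 19.8129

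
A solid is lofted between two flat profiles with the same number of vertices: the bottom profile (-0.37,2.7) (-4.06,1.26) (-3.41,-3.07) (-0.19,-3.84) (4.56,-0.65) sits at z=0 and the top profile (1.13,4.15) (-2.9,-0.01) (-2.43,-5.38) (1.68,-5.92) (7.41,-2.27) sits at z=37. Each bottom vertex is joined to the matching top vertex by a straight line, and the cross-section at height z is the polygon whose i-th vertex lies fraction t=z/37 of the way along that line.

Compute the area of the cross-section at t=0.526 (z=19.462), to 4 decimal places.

Cross-section at t=0.526: each vertex is (1-t)·p0[i] + t·p1[i].
  v1: (1-0.526)·(-0.37,2.7) + 0.526·(1.13,4.15) = (0.4190,3.4627)
  v2: (1-0.526)·(-4.06,1.26) + 0.526·(-2.9,-0.01) = (-3.4498,0.5920)
  v3: (1-0.526)·(-3.41,-3.07) + 0.526·(-2.43,-5.38) = (-2.8945,-4.2851)
  v4: (1-0.526)·(-0.19,-3.84) + 0.526·(1.68,-5.92) = (0.7936,-4.9341)
  v5: (1-0.526)·(4.56,-0.65) + 0.526·(7.41,-2.27) = (6.0591,-1.5021)
Shoelace sum Σ(x_i·y_{i+1} − x_{i+1}·y_i):
  i=1: 0.4190·0.5920 − -3.4498·3.4627 = +12.1938 (running +12.1938)
  i=2: -3.4498·-4.2851 − -2.8945·0.5920 = +16.4963 (running +28.6901)
  i=3: -2.8945·-4.9341 − 0.7936·-4.2851 = +17.6825 (running +46.3726)
  i=4: 0.7936·-1.5021 − 6.0591·-4.9341 = +28.7040 (running +75.0765)
  i=5: 6.0591·3.4627 − 0.4190·-1.5021 = +21.6102 (running +96.6868)
Area = |Σ|/2 = |96.6868|/2 = 48.3434

Area at t=0.526: 48.3434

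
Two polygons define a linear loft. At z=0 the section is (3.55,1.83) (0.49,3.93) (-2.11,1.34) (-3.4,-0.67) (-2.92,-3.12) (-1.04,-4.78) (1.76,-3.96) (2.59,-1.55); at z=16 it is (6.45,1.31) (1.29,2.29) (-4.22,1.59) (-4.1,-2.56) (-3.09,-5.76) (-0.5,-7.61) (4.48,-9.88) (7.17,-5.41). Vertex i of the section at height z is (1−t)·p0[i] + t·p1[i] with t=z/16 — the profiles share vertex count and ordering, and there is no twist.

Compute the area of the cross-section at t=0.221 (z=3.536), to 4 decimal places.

Area at t=0.221: 50.6909

Cross-section at t=0.221: each vertex is (1-t)·p0[i] + t·p1[i].
  v1: (1-0.221)·(3.55,1.83) + 0.221·(6.45,1.31) = (4.1909,1.7151)
  v2: (1-0.221)·(0.49,3.93) + 0.221·(1.29,2.29) = (0.6668,3.5676)
  v3: (1-0.221)·(-2.11,1.34) + 0.221·(-4.22,1.59) = (-2.5763,1.3953)
  v4: (1-0.221)·(-3.4,-0.67) + 0.221·(-4.1,-2.56) = (-3.5547,-1.0877)
  v5: (1-0.221)·(-2.92,-3.12) + 0.221·(-3.09,-5.76) = (-2.9576,-3.7034)
  v6: (1-0.221)·(-1.04,-4.78) + 0.221·(-0.5,-7.61) = (-0.9207,-5.4054)
  v7: (1-0.221)·(1.76,-3.96) + 0.221·(4.48,-9.88) = (2.3611,-5.2683)
  v8: (1-0.221)·(2.59,-1.55) + 0.221·(7.17,-5.41) = (3.6022,-2.4031)
Shoelace sum Σ(x_i·y_{i+1} − x_{i+1}·y_i):
  i=1: 4.1909·3.5676 − 0.6668·1.7151 = +13.8077 (running +13.8077)
  i=2: 0.6668·1.3953 − -2.5763·3.5676 = +10.1215 (running +23.9292)
  i=3: -2.5763·-1.0877 − -3.5547·1.3953 = +7.7619 (running +31.6911)
  i=4: -3.5547·-3.7034 − -2.9576·-1.0877 = +9.9477 (running +41.6388)
  i=5: -2.9576·-5.4054 − -0.9207·-3.7034 = +12.5773 (running +54.2161)
  i=6: -0.9207·-5.2683 − 2.3611·-5.4054 = +17.6132 (running +71.8293)
  i=7: 2.3611·-2.4031 − 3.6022·-5.2683 = +13.3035 (running +85.1328)
  i=8: 3.6022·1.7151 − 4.1909·-2.4031 = +16.2490 (running +101.3818)
Area = |Σ|/2 = |101.3818|/2 = 50.6909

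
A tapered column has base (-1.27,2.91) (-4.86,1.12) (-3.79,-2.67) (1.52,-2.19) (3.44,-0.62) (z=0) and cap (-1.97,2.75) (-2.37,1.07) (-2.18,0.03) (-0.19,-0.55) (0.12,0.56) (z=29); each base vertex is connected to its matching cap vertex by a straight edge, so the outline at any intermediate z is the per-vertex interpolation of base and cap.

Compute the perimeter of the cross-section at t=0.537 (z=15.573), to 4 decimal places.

Cross-section at t=0.537: each vertex is (1-t)·p0[i] + t·p1[i].
  v1: (1-0.537)·(-1.27,2.91) + 0.537·(-1.97,2.75) = (-1.6459,2.8241)
  v2: (1-0.537)·(-4.86,1.12) + 0.537·(-2.37,1.07) = (-3.5229,1.0932)
  v3: (1-0.537)·(-3.79,-2.67) + 0.537·(-2.18,0.03) = (-2.9254,-1.2201)
  v4: (1-0.537)·(1.52,-2.19) + 0.537·(-0.19,-0.55) = (0.6017,-1.3093)
  v5: (1-0.537)·(3.44,-0.62) + 0.537·(0.12,0.56) = (1.6572,0.0137)
Perimeter = Σ |v_{i+1} − v_i|:
  edge 1→2: √(-1.8770² + -1.7309²) = 2.5533 (running 2.5533)
  edge 2→3: √(0.5974² + -2.3133²) = 2.3892 (running 4.9424)
  edge 3→4: √(3.5272² + -0.0892²) = 3.5283 (running 8.4707)
  edge 4→5: √(1.0554² + 1.3230²) = 1.6924 (running 10.1631)
  edge 5→1: √(-3.3031² + 2.8104²) = 4.3369 (running 14.5000)
Perimeter = 14.5000

Perimeter at t=0.537: 14.5000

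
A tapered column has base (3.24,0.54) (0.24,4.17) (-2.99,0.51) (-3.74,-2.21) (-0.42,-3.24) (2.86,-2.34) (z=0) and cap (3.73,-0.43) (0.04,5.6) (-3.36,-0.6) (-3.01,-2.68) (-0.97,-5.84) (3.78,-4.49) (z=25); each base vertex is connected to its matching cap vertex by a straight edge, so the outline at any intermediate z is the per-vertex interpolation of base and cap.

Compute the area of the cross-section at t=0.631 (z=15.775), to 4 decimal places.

Area at t=0.631: 44.1886

Cross-section at t=0.631: each vertex is (1-t)·p0[i] + t·p1[i].
  v1: (1-0.631)·(3.24,0.54) + 0.631·(3.73,-0.43) = (3.5492,-0.0721)
  v2: (1-0.631)·(0.24,4.17) + 0.631·(0.04,5.6) = (0.1138,5.0723)
  v3: (1-0.631)·(-2.99,0.51) + 0.631·(-3.36,-0.6) = (-3.2235,-0.1904)
  v4: (1-0.631)·(-3.74,-2.21) + 0.631·(-3.01,-2.68) = (-3.2794,-2.5066)
  v5: (1-0.631)·(-0.42,-3.24) + 0.631·(-0.97,-5.84) = (-0.7671,-4.8806)
  v6: (1-0.631)·(2.86,-2.34) + 0.631·(3.78,-4.49) = (3.4405,-3.6966)
Shoelace sum Σ(x_i·y_{i+1} − x_{i+1}·y_i):
  i=1: 3.5492·5.0723 − 0.1138·-0.0721 = +18.0109 (running +18.0109)
  i=2: 0.1138·-0.1904 − -3.2235·5.0723 = +16.3288 (running +34.3397)
  i=3: -3.2235·-2.5066 − -3.2794·-0.1904 = +7.4554 (running +41.7951)
  i=4: -3.2794·-4.8806 − -0.7671·-2.5066 = +14.0826 (running +55.8778)
  i=5: -0.7671·-3.6966 − 3.4405·-4.8806 = +19.6273 (running +75.5051)
  i=6: 3.4405·-0.0721 − 3.5492·-3.6966 = +12.8722 (running +88.3772)
Area = |Σ|/2 = |88.3772|/2 = 44.1886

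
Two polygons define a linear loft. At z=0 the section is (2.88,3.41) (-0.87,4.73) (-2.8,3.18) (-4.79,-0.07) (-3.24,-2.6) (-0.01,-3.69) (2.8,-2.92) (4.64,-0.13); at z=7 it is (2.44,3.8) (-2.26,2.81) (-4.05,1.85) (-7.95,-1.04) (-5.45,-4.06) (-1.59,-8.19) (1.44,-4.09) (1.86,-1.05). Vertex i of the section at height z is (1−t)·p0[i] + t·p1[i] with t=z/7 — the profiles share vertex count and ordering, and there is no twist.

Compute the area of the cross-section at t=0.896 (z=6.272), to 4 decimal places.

Cross-section at t=0.896: each vertex is (1-t)·p0[i] + t·p1[i].
  v1: (1-0.896)·(2.88,3.41) + 0.896·(2.44,3.8) = (2.4858,3.7594)
  v2: (1-0.896)·(-0.87,4.73) + 0.896·(-2.26,2.81) = (-2.1154,3.0097)
  v3: (1-0.896)·(-2.8,3.18) + 0.896·(-4.05,1.85) = (-3.9200,1.9883)
  v4: (1-0.896)·(-4.79,-0.07) + 0.896·(-7.95,-1.04) = (-7.6214,-0.9391)
  v5: (1-0.896)·(-3.24,-2.6) + 0.896·(-5.45,-4.06) = (-5.2202,-3.9082)
  v6: (1-0.896)·(-0.01,-3.69) + 0.896·(-1.59,-8.19) = (-1.4257,-7.7220)
  v7: (1-0.896)·(2.8,-2.92) + 0.896·(1.44,-4.09) = (1.5814,-3.9683)
  v8: (1-0.896)·(4.64,-0.13) + 0.896·(1.86,-1.05) = (2.1491,-0.9543)
Shoelace sum Σ(x_i·y_{i+1} − x_{i+1}·y_i):
  i=1: 2.4858·3.0097 − -2.1154·3.7594 = +15.4342 (running +15.4342)
  i=2: -2.1154·1.9883 − -3.9200·3.0097 = +7.5918 (running +23.0260)
  i=3: -3.9200·-0.9391 − -7.6214·1.9883 = +18.8351 (running +41.8610)
  i=4: -7.6214·-3.9082 − -5.2202·-0.9391 = +24.8831 (running +66.7442)
  i=5: -5.2202·-7.7220 − -1.4257·-3.9082 = +34.7383 (running +101.4825)
  i=6: -1.4257·-3.9683 − 1.5814·-7.7220 = +17.8694 (running +119.3519)
  i=7: 1.5814·-0.9543 − 2.1491·-3.9683 = +7.0192 (running +126.3711)
  i=8: 2.1491·3.7594 − 2.4858·-0.9543 = +10.4517 (running +136.8228)
Area = |Σ|/2 = |136.8228|/2 = 68.4114

Area at t=0.896: 68.4114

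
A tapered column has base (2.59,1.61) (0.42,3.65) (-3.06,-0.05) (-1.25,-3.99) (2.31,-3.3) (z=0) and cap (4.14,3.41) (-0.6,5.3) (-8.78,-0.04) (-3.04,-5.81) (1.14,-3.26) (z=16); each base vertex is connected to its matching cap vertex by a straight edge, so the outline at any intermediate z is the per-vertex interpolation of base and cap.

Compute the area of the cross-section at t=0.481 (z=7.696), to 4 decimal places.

Area at t=0.481: 49.8491

Cross-section at t=0.481: each vertex is (1-t)·p0[i] + t·p1[i].
  v1: (1-0.481)·(2.59,1.61) + 0.481·(4.14,3.41) = (3.3355,2.4758)
  v2: (1-0.481)·(0.42,3.65) + 0.481·(-0.6,5.3) = (-0.0706,4.4436)
  v3: (1-0.481)·(-3.06,-0.05) + 0.481·(-8.78,-0.04) = (-5.8113,-0.0452)
  v4: (1-0.481)·(-1.25,-3.99) + 0.481·(-3.04,-5.81) = (-2.1110,-4.8654)
  v5: (1-0.481)·(2.31,-3.3) + 0.481·(1.14,-3.26) = (1.7472,-3.2808)
Shoelace sum Σ(x_i·y_{i+1} − x_{i+1}·y_i):
  i=1: 3.3355·4.4436 − -0.0706·2.4758 = +14.9969 (running +14.9969)
  i=2: -0.0706·-0.0452 − -5.8113·4.4436 = +25.8267 (running +40.8235)
  i=3: -5.8113·-4.8654 − -2.1110·-0.0452 = +28.1791 (running +69.0026)
  i=4: -2.1110·-3.2808 − 1.7472·-4.8654 = +15.4267 (running +84.4293)
  i=5: 1.7472·2.4758 − 3.3355·-3.2808 = +15.2689 (running +99.6982)
Area = |Σ|/2 = |99.6982|/2 = 49.8491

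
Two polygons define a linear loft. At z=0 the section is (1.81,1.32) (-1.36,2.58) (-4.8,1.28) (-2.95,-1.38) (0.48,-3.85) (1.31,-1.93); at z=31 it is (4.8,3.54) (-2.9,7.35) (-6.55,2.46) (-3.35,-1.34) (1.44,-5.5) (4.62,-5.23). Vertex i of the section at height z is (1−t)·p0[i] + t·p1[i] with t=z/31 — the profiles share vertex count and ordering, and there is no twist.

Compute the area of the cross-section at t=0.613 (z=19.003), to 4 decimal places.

Area at t=0.613: 60.3192

Cross-section at t=0.613: each vertex is (1-t)·p0[i] + t·p1[i].
  v1: (1-0.613)·(1.81,1.32) + 0.613·(4.8,3.54) = (3.6429,2.6809)
  v2: (1-0.613)·(-1.36,2.58) + 0.613·(-2.9,7.35) = (-2.3040,5.5040)
  v3: (1-0.613)·(-4.8,1.28) + 0.613·(-6.55,2.46) = (-5.8727,2.0033)
  v4: (1-0.613)·(-2.95,-1.38) + 0.613·(-3.35,-1.34) = (-3.1952,-1.3555)
  v5: (1-0.613)·(0.48,-3.85) + 0.613·(1.44,-5.5) = (1.0685,-4.8615)
  v6: (1-0.613)·(1.31,-1.93) + 0.613·(4.62,-5.23) = (3.3390,-3.9529)
Shoelace sum Σ(x_i·y_{i+1} − x_{i+1}·y_i):
  i=1: 3.6429·5.5040 − -2.3040·2.6809 = +26.2271 (running +26.2271)
  i=2: -2.3040·2.0033 − -5.8727·5.5040 = +27.7079 (running +53.9351)
  i=3: -5.8727·-1.3555 − -3.1952·2.0033 = +14.3615 (running +68.2966)
  i=4: -3.1952·-4.8615 − 1.0685·-1.3555 = +16.9816 (running +85.2782)
  i=5: 1.0685·-3.9529 − 3.3390·-4.8615 = +12.0089 (running +97.2871)
  i=6: 3.3390·2.6809 − 3.6429·-3.9529 = +23.3514 (running +120.6385)
Area = |Σ|/2 = |120.6385|/2 = 60.3192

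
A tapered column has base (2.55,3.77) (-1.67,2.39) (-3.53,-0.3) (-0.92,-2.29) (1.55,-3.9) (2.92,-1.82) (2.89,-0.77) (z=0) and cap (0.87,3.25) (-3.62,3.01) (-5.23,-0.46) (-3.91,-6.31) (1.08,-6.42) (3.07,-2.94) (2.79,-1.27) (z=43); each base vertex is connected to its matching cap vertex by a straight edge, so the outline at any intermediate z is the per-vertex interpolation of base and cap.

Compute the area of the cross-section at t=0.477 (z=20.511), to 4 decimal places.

Area at t=0.477: 44.5059

Cross-section at t=0.477: each vertex is (1-t)·p0[i] + t·p1[i].
  v1: (1-0.477)·(2.55,3.77) + 0.477·(0.87,3.25) = (1.7486,3.5220)
  v2: (1-0.477)·(-1.67,2.39) + 0.477·(-3.62,3.01) = (-2.6002,2.6857)
  v3: (1-0.477)·(-3.53,-0.3) + 0.477·(-5.23,-0.46) = (-4.3409,-0.3763)
  v4: (1-0.477)·(-0.92,-2.29) + 0.477·(-3.91,-6.31) = (-2.3462,-4.2075)
  v5: (1-0.477)·(1.55,-3.9) + 0.477·(1.08,-6.42) = (1.3258,-5.1020)
  v6: (1-0.477)·(2.92,-1.82) + 0.477·(3.07,-2.94) = (2.9916,-2.3542)
  v7: (1-0.477)·(2.89,-0.77) + 0.477·(2.79,-1.27) = (2.8423,-1.0085)
Shoelace sum Σ(x_i·y_{i+1} − x_{i+1}·y_i):
  i=1: 1.7486·2.6857 − -2.6002·3.5220 = +13.8540 (running +13.8540)
  i=2: -2.6002·-0.3763 − -4.3409·2.6857 = +12.6370 (running +26.4910)
  i=3: -4.3409·-4.2075 − -2.3462·-0.3763 = +17.3816 (running +43.8726)
  i=4: -2.3462·-5.1020 − 1.3258·-4.2075 = +17.5490 (running +61.4216)
  i=5: 1.3258·-2.3542 − 2.9916·-5.1020 = +12.1417 (running +73.5633)
  i=6: 2.9916·-1.0085 − 2.8423·-2.3542 = +3.6745 (running +77.2378)
  i=7: 2.8423·3.5220 − 1.7486·-1.0085 = +11.7740 (running +89.0118)
Area = |Σ|/2 = |89.0118|/2 = 44.5059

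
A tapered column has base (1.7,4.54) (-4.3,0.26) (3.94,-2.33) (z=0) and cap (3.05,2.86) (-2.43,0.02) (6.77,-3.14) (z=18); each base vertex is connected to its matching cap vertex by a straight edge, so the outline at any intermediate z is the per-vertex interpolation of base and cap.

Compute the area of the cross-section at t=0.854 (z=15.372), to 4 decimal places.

Cross-section at t=0.854: each vertex is (1-t)·p0[i] + t·p1[i].
  v1: (1-0.854)·(1.7,4.54) + 0.854·(3.05,2.86) = (2.8529,3.1053)
  v2: (1-0.854)·(-4.3,0.26) + 0.854·(-2.43,0.02) = (-2.7030,0.0550)
  v3: (1-0.854)·(3.94,-2.33) + 0.854·(6.77,-3.14) = (6.3568,-3.0217)
Shoelace sum Σ(x_i·y_{i+1} − x_{i+1}·y_i):
  i=1: 2.8529·0.0550 − -2.7030·3.1053 = +8.5507 (running +8.5507)
  i=2: -2.7030·-3.0217 − 6.3568·0.0550 = +7.8179 (running +16.3686)
  i=3: 6.3568·3.1053 − 2.8529·-3.0217 = +28.3604 (running +44.7290)
Area = |Σ|/2 = |44.7290|/2 = 22.3645

Area at t=0.854: 22.3645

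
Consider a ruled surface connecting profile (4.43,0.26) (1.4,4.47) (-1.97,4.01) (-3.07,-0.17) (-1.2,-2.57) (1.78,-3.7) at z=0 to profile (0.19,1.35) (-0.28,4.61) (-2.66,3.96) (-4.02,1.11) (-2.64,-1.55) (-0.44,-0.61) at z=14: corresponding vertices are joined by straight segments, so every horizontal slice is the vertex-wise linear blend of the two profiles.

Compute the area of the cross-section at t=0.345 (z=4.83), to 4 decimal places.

Area at t=0.345: 31.1402

Cross-section at t=0.345: each vertex is (1-t)·p0[i] + t·p1[i].
  v1: (1-0.345)·(4.43,0.26) + 0.345·(0.19,1.35) = (2.9672,0.6361)
  v2: (1-0.345)·(1.4,4.47) + 0.345·(-0.28,4.61) = (0.8204,4.5183)
  v3: (1-0.345)·(-1.97,4.01) + 0.345·(-2.66,3.96) = (-2.2081,3.9928)
  v4: (1-0.345)·(-3.07,-0.17) + 0.345·(-4.02,1.11) = (-3.3977,0.2716)
  v5: (1-0.345)·(-1.2,-2.57) + 0.345·(-2.64,-1.55) = (-1.6968,-2.2181)
  v6: (1-0.345)·(1.78,-3.7) + 0.345·(-0.44,-0.61) = (1.0141,-2.6340)
Shoelace sum Σ(x_i·y_{i+1} − x_{i+1}·y_i):
  i=1: 2.9672·4.5183 − 0.8204·0.6361 = +12.8849 (running +12.8849)
  i=2: 0.8204·3.9928 − -2.2081·4.5183 = +13.2523 (running +26.1372)
  i=3: -2.2081·0.2716 − -3.3977·3.9928 = +12.9667 (running +39.1038)
  i=4: -3.3977·-2.2181 − -1.6968·0.2716 = +7.9974 (running +47.1012)
  i=5: -1.6968·-2.6340 − 1.0141·-2.2181 = +6.7187 (running +53.8199)
  i=6: 1.0141·0.6361 − 2.9672·-2.6340 = +8.4605 (running +62.2804)
Area = |Σ|/2 = |62.2804|/2 = 31.1402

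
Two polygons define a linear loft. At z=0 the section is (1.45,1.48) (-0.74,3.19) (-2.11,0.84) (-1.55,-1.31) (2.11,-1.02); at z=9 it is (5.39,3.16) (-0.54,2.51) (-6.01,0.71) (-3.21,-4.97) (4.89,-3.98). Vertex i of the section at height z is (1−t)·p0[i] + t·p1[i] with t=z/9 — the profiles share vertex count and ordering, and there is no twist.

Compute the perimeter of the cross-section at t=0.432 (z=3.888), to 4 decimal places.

Cross-section at t=0.432: each vertex is (1-t)·p0[i] + t·p1[i].
  v1: (1-0.432)·(1.45,1.48) + 0.432·(5.39,3.16) = (3.1521,2.2058)
  v2: (1-0.432)·(-0.74,3.19) + 0.432·(-0.54,2.51) = (-0.6536,2.8962)
  v3: (1-0.432)·(-2.11,0.84) + 0.432·(-6.01,0.71) = (-3.7948,0.7838)
  v4: (1-0.432)·(-1.55,-1.31) + 0.432·(-3.21,-4.97) = (-2.2671,-2.8911)
  v5: (1-0.432)·(2.11,-1.02) + 0.432·(4.89,-3.98) = (3.3110,-2.2987)
Perimeter = Σ |v_{i+1} − v_i|:
  edge 1→2: √(-3.8057² + 0.6905²) = 3.8678 (running 3.8678)
  edge 2→3: √(-3.1412² + -2.1124²) = 3.7854 (running 7.6532)
  edge 3→4: √(1.5277² + -3.6750²) = 3.9798 (running 11.6331)
  edge 4→5: √(5.5781² + 0.5924²) = 5.6094 (running 17.2425)
  edge 5→1: √(-0.1589² + 4.5045²) = 4.5073 (running 21.7498)
Perimeter = 21.7498

Perimeter at t=0.432: 21.7498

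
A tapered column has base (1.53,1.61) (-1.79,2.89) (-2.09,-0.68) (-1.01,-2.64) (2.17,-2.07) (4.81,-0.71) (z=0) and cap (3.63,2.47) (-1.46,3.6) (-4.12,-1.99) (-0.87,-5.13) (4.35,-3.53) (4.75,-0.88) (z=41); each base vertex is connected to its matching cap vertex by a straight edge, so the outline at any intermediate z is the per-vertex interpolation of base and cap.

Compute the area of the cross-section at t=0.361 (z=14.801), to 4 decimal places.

Area at t=0.361: 32.0855

Cross-section at t=0.361: each vertex is (1-t)·p0[i] + t·p1[i].
  v1: (1-0.361)·(1.53,1.61) + 0.361·(3.63,2.47) = (2.2881,1.9205)
  v2: (1-0.361)·(-1.79,2.89) + 0.361·(-1.46,3.6) = (-1.6709,3.1463)
  v3: (1-0.361)·(-2.09,-0.68) + 0.361·(-4.12,-1.99) = (-2.8228,-1.1529)
  v4: (1-0.361)·(-1.01,-2.64) + 0.361·(-0.87,-5.13) = (-0.9595,-3.5389)
  v5: (1-0.361)·(2.17,-2.07) + 0.361·(4.35,-3.53) = (2.9570,-2.5971)
  v6: (1-0.361)·(4.81,-0.71) + 0.361·(4.75,-0.88) = (4.7883,-0.7714)
Shoelace sum Σ(x_i·y_{i+1} − x_{i+1}·y_i):
  i=1: 2.2881·3.1463 − -1.6709·1.9205 = +10.4079 (running +10.4079)
  i=2: -1.6709·-1.1529 − -2.8228·3.1463 = +10.8079 (running +21.2158)
  i=3: -2.8228·-3.5389 − -0.9595·-1.1529 = +8.8835 (running +30.0993)
  i=4: -0.9595·-2.5971 − 2.9570·-3.5389 = +12.9562 (running +43.0555)
  i=5: 2.9570·-0.7714 − 4.7883·-2.5971 = +10.1547 (running +53.2102)
  i=6: 4.7883·1.9205 − 2.2881·-0.7714 = +10.9608 (running +64.1710)
Area = |Σ|/2 = |64.1710|/2 = 32.0855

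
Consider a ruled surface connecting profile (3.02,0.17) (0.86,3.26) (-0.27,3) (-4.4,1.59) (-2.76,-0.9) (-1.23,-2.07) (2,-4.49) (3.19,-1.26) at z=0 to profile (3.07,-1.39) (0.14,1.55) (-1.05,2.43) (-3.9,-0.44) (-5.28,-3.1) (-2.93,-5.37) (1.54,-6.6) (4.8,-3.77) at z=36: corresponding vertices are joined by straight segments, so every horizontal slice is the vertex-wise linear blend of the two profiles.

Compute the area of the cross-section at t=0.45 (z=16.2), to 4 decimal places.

Cross-section at t=0.45: each vertex is (1-t)·p0[i] + t·p1[i].
  v1: (1-0.45)·(3.02,0.17) + 0.45·(3.07,-1.39) = (3.0425,-0.5320)
  v2: (1-0.45)·(0.86,3.26) + 0.45·(0.14,1.55) = (0.5360,2.4905)
  v3: (1-0.45)·(-0.27,3) + 0.45·(-1.05,2.43) = (-0.6210,2.7435)
  v4: (1-0.45)·(-4.4,1.59) + 0.45·(-3.9,-0.44) = (-4.1750,0.6765)
  v5: (1-0.45)·(-2.76,-0.9) + 0.45·(-5.28,-3.1) = (-3.8940,-1.8900)
  v6: (1-0.45)·(-1.23,-2.07) + 0.45·(-2.93,-5.37) = (-1.9950,-3.5550)
  v7: (1-0.45)·(2,-4.49) + 0.45·(1.54,-6.6) = (1.7930,-5.4395)
  v8: (1-0.45)·(3.19,-1.26) + 0.45·(4.8,-3.77) = (3.9145,-2.3895)
Shoelace sum Σ(x_i·y_{i+1} − x_{i+1}·y_i):
  i=1: 3.0425·2.4905 − 0.5360·-0.5320 = +7.8625 (running +7.8625)
  i=2: 0.5360·2.7435 − -0.6210·2.4905 = +3.0171 (running +10.8796)
  i=3: -0.6210·0.6765 − -4.1750·2.7435 = +11.0340 (running +21.9136)
  i=4: -4.1750·-1.8900 − -3.8940·0.6765 = +10.5250 (running +32.4387)
  i=5: -3.8940·-3.5550 − -1.9950·-1.8900 = +10.0726 (running +42.5113)
  i=6: -1.9950·-5.4395 − 1.7930·-3.5550 = +17.2259 (running +59.7372)
  i=7: 1.7930·-2.3895 − 3.9145·-5.4395 = +17.0085 (running +76.7457)
  i=8: 3.9145·-0.5320 − 3.0425·-2.3895 = +5.1875 (running +81.9333)
Area = |Σ|/2 = |81.9333|/2 = 40.9666

Area at t=0.45: 40.9666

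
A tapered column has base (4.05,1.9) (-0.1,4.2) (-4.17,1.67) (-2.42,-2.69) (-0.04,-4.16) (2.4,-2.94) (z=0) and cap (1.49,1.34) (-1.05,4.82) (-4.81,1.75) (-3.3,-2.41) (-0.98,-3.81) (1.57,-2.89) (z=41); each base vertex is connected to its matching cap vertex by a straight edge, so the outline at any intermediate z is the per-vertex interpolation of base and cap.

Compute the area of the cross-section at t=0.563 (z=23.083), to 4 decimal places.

Cross-section at t=0.563: each vertex is (1-t)·p0[i] + t·p1[i].
  v1: (1-0.563)·(4.05,1.9) + 0.563·(1.49,1.34) = (2.6087,1.5847)
  v2: (1-0.563)·(-0.1,4.2) + 0.563·(-1.05,4.82) = (-0.6348,4.5491)
  v3: (1-0.563)·(-4.17,1.67) + 0.563·(-4.81,1.75) = (-4.5303,1.7150)
  v4: (1-0.563)·(-2.42,-2.69) + 0.563·(-3.3,-2.41) = (-2.9154,-2.5324)
  v5: (1-0.563)·(-0.04,-4.16) + 0.563·(-0.98,-3.81) = (-0.5692,-3.9630)
  v6: (1-0.563)·(2.4,-2.94) + 0.563·(1.57,-2.89) = (1.9327,-2.9119)
Shoelace sum Σ(x_i·y_{i+1} − x_{i+1}·y_i):
  i=1: 2.6087·4.5491 − -0.6348·1.5847 = +12.8733 (running +12.8733)
  i=2: -0.6348·1.7150 − -4.5303·4.5491 = +19.5199 (running +32.3932)
  i=3: -4.5303·-2.5324 − -2.9154·1.7150 = +16.4725 (running +48.8657)
  i=4: -2.9154·-3.9630 − -0.5692·-2.5324 = +10.1123 (running +58.9780)
  i=5: -0.5692·-2.9119 − 1.9327·-3.9630 = +9.3167 (running +68.2947)
  i=6: 1.9327·1.5847 − 2.6087·-2.9119 = +10.6590 (running +78.9537)
Area = |Σ|/2 = |78.9537|/2 = 39.4768

Area at t=0.563: 39.4768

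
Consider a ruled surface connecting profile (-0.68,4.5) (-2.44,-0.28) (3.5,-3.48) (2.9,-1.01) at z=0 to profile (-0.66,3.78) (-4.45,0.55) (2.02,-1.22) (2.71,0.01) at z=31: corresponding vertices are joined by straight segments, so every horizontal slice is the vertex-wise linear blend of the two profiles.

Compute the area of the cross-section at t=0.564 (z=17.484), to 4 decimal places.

Cross-section at t=0.564: each vertex is (1-t)·p0[i] + t·p1[i].
  v1: (1-0.564)·(-0.68,4.5) + 0.564·(-0.66,3.78) = (-0.6687,4.0939)
  v2: (1-0.564)·(-2.44,-0.28) + 0.564·(-4.45,0.55) = (-3.5736,0.1881)
  v3: (1-0.564)·(3.5,-3.48) + 0.564·(2.02,-1.22) = (2.6653,-2.2054)
  v4: (1-0.564)·(2.9,-1.01) + 0.564·(2.71,0.01) = (2.7928,-0.4347)
Shoelace sum Σ(x_i·y_{i+1} − x_{i+1}·y_i):
  i=1: -0.6687·0.1881 − -3.5736·4.0939 = +14.5044 (running +14.5044)
  i=2: -3.5736·-2.2054 − 2.6653·0.1881 = +7.3798 (running +21.8842)
  i=3: 2.6653·-0.4347 − 2.7928·-2.2054 = +5.0006 (running +26.8847)
  i=4: 2.7928·4.0939 − -0.6687·-0.4347 = +11.1430 (running +38.0277)
Area = |Σ|/2 = |38.0277|/2 = 19.0138

Area at t=0.564: 19.0138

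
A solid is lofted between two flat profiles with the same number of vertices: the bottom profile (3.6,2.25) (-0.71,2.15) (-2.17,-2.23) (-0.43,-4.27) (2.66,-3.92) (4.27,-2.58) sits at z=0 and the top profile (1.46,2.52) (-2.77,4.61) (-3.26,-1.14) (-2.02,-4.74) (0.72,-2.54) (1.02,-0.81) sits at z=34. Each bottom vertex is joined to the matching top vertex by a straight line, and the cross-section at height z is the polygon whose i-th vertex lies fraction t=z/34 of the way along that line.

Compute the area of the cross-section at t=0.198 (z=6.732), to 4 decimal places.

Cross-section at t=0.198: each vertex is (1-t)·p0[i] + t·p1[i].
  v1: (1-0.198)·(3.6,2.25) + 0.198·(1.46,2.52) = (3.1763,2.3035)
  v2: (1-0.198)·(-0.71,2.15) + 0.198·(-2.77,4.61) = (-1.1179,2.6371)
  v3: (1-0.198)·(-2.17,-2.23) + 0.198·(-3.26,-1.14) = (-2.3858,-2.0142)
  v4: (1-0.198)·(-0.43,-4.27) + 0.198·(-2.02,-4.74) = (-0.7448,-4.3631)
  v5: (1-0.198)·(2.66,-3.92) + 0.198·(0.72,-2.54) = (2.2759,-3.6468)
  v6: (1-0.198)·(4.27,-2.58) + 0.198·(1.02,-0.81) = (3.6265,-2.2295)
Shoelace sum Σ(x_i·y_{i+1} − x_{i+1}·y_i):
  i=1: 3.1763·2.6371 − -1.1179·2.3035 = +10.9511 (running +10.9511)
  i=2: -1.1179·-2.0142 − -2.3858·2.6371 = +8.5432 (running +19.4943)
  i=3: -2.3858·-4.3631 − -0.7448·-2.0142 = +8.9093 (running +28.4036)
  i=4: -0.7448·-3.6468 − 2.2759·-4.3631 = +12.6460 (running +41.0496)
  i=5: 2.2759·-2.2295 − 3.6265·-3.6468 = +8.1508 (running +49.2004)
  i=6: 3.6265·2.3035 − 3.1763·-2.2295 = +15.4351 (running +64.6355)
Area = |Σ|/2 = |64.6355|/2 = 32.3178

Area at t=0.198: 32.3178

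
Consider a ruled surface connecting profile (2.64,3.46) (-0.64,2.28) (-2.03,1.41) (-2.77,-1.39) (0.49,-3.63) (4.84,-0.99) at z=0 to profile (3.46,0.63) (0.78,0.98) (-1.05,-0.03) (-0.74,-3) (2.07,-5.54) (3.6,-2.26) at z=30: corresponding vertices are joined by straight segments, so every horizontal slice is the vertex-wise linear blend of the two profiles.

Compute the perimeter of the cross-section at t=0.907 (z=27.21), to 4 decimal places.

Cross-section at t=0.907: each vertex is (1-t)·p0[i] + t·p1[i].
  v1: (1-0.907)·(2.64,3.46) + 0.907·(3.46,0.63) = (3.3837,0.8932)
  v2: (1-0.907)·(-0.64,2.28) + 0.907·(0.78,0.98) = (0.6479,1.1009)
  v3: (1-0.907)·(-2.03,1.41) + 0.907·(-1.05,-0.03) = (-1.1411,0.1039)
  v4: (1-0.907)·(-2.77,-1.39) + 0.907·(-0.74,-3) = (-0.9288,-2.8503)
  v5: (1-0.907)·(0.49,-3.63) + 0.907·(2.07,-5.54) = (1.9231,-5.3624)
  v6: (1-0.907)·(4.84,-0.99) + 0.907·(3.6,-2.26) = (3.7153,-2.1419)
Perimeter = Σ |v_{i+1} − v_i|:
  edge 1→2: √(-2.7358² + 0.2077²) = 2.7437 (running 2.7437)
  edge 2→3: √(-1.7891² + -0.9970²) = 2.0481 (running 4.7918)
  edge 3→4: √(0.2124² + -2.9542²) = 2.9618 (running 7.7536)
  edge 4→5: √(2.8518² + -2.5121²) = 3.8005 (running 11.5541)
  edge 5→6: √(1.7923² + 3.2205²) = 3.6856 (running 15.2397)
  edge 6→1: √(-0.3316² + 3.0351²) = 3.0531 (running 18.2928)
Perimeter = 18.2928

Perimeter at t=0.907: 18.2928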